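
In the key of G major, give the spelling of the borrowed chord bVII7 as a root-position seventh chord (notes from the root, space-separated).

The root of bVII7 is the lowered 7th degree: F# becomes F. Building the dominant-seventh chord from the parallel minor on F: F–A–C–Eb.

F A C Eb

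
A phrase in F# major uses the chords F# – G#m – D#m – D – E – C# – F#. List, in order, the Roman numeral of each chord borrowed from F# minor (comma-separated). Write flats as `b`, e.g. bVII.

F# major has the diatonic set F#, G#m, A#m, B, C#, D#m, E#dim. F#, G#m, D#m and C# are all diatonic. D (D–F#–A) doesn't fit — on degree 6 F# major would have D#m (vi). D is the degree-6 chord of F# minor, so it is the borrowed bVI. E (E–G#–B) doesn't fit — on degree 7 F# major would have E#dim (vii°). E is the degree-7 chord of F# minor, so it is the borrowed bVII.

bVI, bVII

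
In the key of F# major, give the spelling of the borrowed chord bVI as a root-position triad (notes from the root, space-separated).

D F# A

bVI is built on the lowered scale degree 6. In F# major degree 6 is D#; lowered it becomes D. Stacking thirds in F# minor on D gives D–F#–A.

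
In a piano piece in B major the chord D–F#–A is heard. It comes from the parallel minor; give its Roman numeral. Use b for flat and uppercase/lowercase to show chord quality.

bIII

The root D is the lowered 3rd scale degree — diatonically B major has D# there. D–F#–A is a major chord — the form found in B minor, not the diatonic iii (D#m). Borrowed into B major it is written bIII.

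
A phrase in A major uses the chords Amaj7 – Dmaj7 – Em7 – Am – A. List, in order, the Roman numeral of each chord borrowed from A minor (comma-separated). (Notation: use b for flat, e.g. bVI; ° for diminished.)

v7, i

A major has the diatonic set A, Bm, C#m, D, E, F#m, G#dim. Of the given chords, Amaj7, Dmaj7 and A are diatonic. But Em7 (E–G–B–D) is foreign: the diatonic V on degree 5 is E, whereas Em7 comes from A minor. It is labeled v7. Am (A–C–E) is not: scale degree 1 in A major carries A (I). In A minor the chord on that degree is Am, so here it functions as i, borrowed from the parallel minor.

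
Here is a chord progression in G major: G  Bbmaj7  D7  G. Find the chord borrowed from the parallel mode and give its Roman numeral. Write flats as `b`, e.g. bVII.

G major has the diatonic set G, Am, Bm, C, D, Em, F#dim. G and D7 are both diatonic. Bbmaj7 (Bb–D–F–A) doesn't fit — on degree 3 G major would have Bm (iii). Bbmaj7 is the degree-3 chord of G minor, so it is the borrowed bIIImaj7.

bIIImaj7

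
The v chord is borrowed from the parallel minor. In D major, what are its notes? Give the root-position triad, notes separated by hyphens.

A-C-E

The root, A, is scale degree 5 — the same note in D major and D minor; only the chord quality changes. In D minor the chord on A is A–C–E.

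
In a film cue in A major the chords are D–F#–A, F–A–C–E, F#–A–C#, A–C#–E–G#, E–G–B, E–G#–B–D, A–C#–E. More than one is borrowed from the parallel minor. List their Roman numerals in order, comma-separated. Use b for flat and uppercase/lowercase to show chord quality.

bVImaj7, v

In A major the diatonic chords are A, Bm, C#m, D, E, F#m, G#dim. D–F#–A = D, F#–A–C# = F#m, A–C#–E–G# = Amaj7, E–G#–B–D = E7 and A–C#–E = A all belong to that set. F–A–C–E is not: scale degree 6 in A major carries F#m (vi). In A minor the chord on that degree is Fmaj7, so here it functions as bVImaj7, borrowed from the parallel minor. E–G–B doesn't fit — on degree 5 A major would have E (V). Em is the degree-5 chord of A minor, so it is the borrowed v.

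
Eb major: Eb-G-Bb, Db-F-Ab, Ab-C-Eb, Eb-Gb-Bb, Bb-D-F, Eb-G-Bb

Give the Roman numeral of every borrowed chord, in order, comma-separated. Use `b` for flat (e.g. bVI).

Eb major has the diatonic set Eb, Fm, Gm, Ab, Bb, Cm, Ddim. Eb–G–Bb = Eb, Ab–C–Eb = Ab and Bb–D–F = Bb all belong to that set. But Db–F–Ab is foreign: the diatonic vii° on degree 7 is Ddim, whereas Db comes from Eb minor. It is labeled bVII. Eb–Gb–Bb doesn't fit — on degree 1 Eb major would have Eb (I). Ebm is the degree-1 chord of Eb minor, so it is the borrowed i.

bVII, i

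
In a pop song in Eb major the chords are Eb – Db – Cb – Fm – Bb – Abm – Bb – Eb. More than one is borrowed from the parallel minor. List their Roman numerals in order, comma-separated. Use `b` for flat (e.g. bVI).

The diatonic triads in Eb major are Eb, Fm, Gm, Ab, Bb, Cm, Ddim. Eb, Fm and Bb are all diatonic. But Db (Db–F–Ab) is foreign: the diatonic vii° on degree 7 is Ddim, whereas Db comes from Eb minor. It is labeled bVII. But Cb (Cb–Eb–Gb) is foreign: the diatonic vi on degree 6 is Cm, whereas Cb comes from Eb minor. It is labeled bVI. But Abm (Ab–Cb–Eb) is foreign: the diatonic IV on degree 4 is Ab, whereas Abm comes from Eb minor. It is labeled iv.

bVII, bVI, iv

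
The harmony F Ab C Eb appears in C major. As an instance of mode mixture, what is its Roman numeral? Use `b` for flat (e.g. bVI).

iv7

F is scale degree 4 in C major. F–Ab–C–Eb is a minor-seventh chord — the form found in C minor, not the diatonic IV (F). Borrowed into C major it is written iv7.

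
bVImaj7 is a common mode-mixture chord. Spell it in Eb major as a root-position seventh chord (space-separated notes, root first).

Cb Eb Gb Bb

The root of bVImaj7 is the lowered 6th degree: C becomes Cb. Building the major-seventh chord from the parallel minor on Cb: Cb–Eb–Gb–Bb.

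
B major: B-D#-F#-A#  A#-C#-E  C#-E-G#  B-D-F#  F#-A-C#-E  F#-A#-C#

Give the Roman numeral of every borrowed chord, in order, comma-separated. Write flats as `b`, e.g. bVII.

i, v7

In B major the diatonic chords are B, C#m, D#m, E, F#, G#m, A#dim. Of the given chords, B–D#–F#–A# = Bmaj7, A#–C#–E = A#dim, C#–E–G# = C#m and F#–A#–C# = F# are diatonic. But B–D–F# is foreign: the diatonic I on degree 1 is B, whereas Bm comes from B minor. It is labeled i. But F#–A–C#–E is foreign: the diatonic V on degree 5 is F#, whereas F#m7 comes from B minor. It is labeled v7.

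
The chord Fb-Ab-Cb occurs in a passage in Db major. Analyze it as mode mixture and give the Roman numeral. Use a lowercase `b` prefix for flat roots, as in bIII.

bIII

In Db major scale degree 3 is F; Fb is its lowered form, from Db minor. The diatonic chord on degree 3 would be Fm (iii), but Fb–Ab–Cb is the major chord from Db minor. As a borrowed chord it is labeled bIII.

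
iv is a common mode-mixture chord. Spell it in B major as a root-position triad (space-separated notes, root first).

E G B

iv is built on scale degree 4, which is E in both B major and its parallel. Stacking thirds in B minor on E gives E–G–B.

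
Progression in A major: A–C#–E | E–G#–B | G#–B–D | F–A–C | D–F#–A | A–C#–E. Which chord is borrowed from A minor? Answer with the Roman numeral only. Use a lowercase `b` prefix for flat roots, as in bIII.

A major has the diatonic set A, Bm, C#m, D, E, F#m, G#dim. Of the given chords, A–C#–E = A, E–G#–B = E, G#–B–D = G#dim and D–F#–A = D are diatonic. F–A–C is not: scale degree 6 in A major carries F#m (vi). In A minor the chord on that degree is F, so here it functions as bVI, borrowed from the parallel minor.

bVI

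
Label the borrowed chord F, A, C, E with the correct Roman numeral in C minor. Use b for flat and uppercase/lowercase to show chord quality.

IVmaj7

F is scale degree 4 in C minor. The diatonic chord on degree 4 would be Fm (iv), but F–A–C–E is the major-seventh chord from C major. As a borrowed chord it is labeled IVmaj7.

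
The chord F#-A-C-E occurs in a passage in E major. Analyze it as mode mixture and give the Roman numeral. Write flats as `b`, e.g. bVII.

iiø7

F# is scale degree 2 in E major. The diatonic chord on degree 2 would be F#m (ii), but F#–A–C–E is the half-diminished-seventh chord from E minor. As a borrowed chord it is labeled iiø7.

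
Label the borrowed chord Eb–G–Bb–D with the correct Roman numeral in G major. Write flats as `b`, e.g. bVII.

bVImaj7

In G major scale degree 6 is E; Eb is its lowered form, from G minor. Diatonically G major has Em (vi) on that degree; Eb–G–Bb–D is instead the major-seventh chord native to G minor, so it takes the label bVImaj7.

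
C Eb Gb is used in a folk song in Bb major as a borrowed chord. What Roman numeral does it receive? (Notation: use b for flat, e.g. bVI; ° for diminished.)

ii°

C is scale degree 2 in Bb major. C–Eb–Gb is a diminished chord — the form found in Bb minor, not the diatonic ii (Cm). Borrowed into Bb major it is written ii°.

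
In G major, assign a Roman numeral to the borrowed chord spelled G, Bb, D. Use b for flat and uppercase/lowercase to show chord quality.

i

G is scale degree 1 in G major. G–Bb–D is a minor chord — the form found in G minor, not the diatonic I (G). Borrowed into G major it is written i.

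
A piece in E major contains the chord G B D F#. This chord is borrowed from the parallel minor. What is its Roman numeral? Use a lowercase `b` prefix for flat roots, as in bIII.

bIIImaj7

G is the lowered form of scale degree 3 in E major (the diatonic degree 3 is G#). Diatonically E major has G#m (iii) on that degree; G–B–D–F# is instead the major-seventh chord native to E minor, so it takes the label bIIImaj7.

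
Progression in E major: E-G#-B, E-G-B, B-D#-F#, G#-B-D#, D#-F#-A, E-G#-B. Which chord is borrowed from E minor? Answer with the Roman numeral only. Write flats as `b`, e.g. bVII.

i

The diatonic triads in E major are E, F#m, G#m, A, B, C#m, D#dim. E–G#–B = E, B–D#–F# = B, G#–B–D# = G#m and D#–F#–A = D#dim are all diatonic. But E–G–B is foreign: the diatonic I on degree 1 is E, whereas Em comes from E minor. It is labeled i.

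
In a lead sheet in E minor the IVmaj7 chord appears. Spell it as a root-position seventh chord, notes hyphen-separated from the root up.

A-C#-E-G#

IVmaj7 is built on scale degree 4, which is A in both E minor and its parallel. Building the major-seventh chord from the parallel major on A: A–C#–E–G#.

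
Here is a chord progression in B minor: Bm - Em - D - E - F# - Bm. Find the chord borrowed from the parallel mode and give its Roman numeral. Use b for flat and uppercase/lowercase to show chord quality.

B minor has the diatonic set Bm, C#dim, D, Em, F#, G, A (with V from harmonic minor). Bm, Em, D and F# all belong to that set. E (E–G#–B) doesn't fit — on degree 4 B minor would have Em (iv). E is the degree-4 chord of B major, so it is the borrowed IV.

IV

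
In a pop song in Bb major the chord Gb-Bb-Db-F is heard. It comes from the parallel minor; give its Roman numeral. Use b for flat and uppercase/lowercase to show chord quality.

bVImaj7

The root Gb is the lowered 6th scale degree — diatonically Bb major has G there. The diatonic chord on degree 6 would be Gm (vi), but Gb–Bb–Db–F is the major-seventh chord from Bb minor. As a borrowed chord it is labeled bVImaj7.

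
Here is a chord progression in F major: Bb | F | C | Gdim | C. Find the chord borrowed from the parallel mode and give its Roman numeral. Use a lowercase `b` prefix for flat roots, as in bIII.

ii°

F major has the diatonic set F, Gm, Am, Bb, C, Dm, Edim. Of the given chords, Bb, F and C are diatonic. Gdim (G–Bb–Db) doesn't fit — on degree 2 F major would have Gm (ii). Gdim is the degree-2 chord of F minor, so it is the borrowed ii°.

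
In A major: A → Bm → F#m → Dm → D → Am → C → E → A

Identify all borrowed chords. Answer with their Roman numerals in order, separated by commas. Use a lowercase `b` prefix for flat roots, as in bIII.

iv, i, bIII

The diatonic triads in A major are A, Bm, C#m, D, E, F#m, G#dim. A, Bm, F#m, D and E all belong to that set. Dm (D–F–A) doesn't fit — on degree 4 A major would have D (IV). Dm is the degree-4 chord of A minor, so it is the borrowed iv. Am (A–C–E) doesn't fit — on degree 1 A major would have A (I). Am is the degree-1 chord of A minor, so it is the borrowed i. C (C–E–G) doesn't fit — on degree 3 A major would have C#m (iii). C is the degree-3 chord of A minor, so it is the borrowed bIII.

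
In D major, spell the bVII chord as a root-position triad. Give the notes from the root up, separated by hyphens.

C-E-G

Scale degree 7 in D major is C#. bVII uses the lowered form, C, taken from D minor. Stacking thirds in D minor on C gives C–E–G.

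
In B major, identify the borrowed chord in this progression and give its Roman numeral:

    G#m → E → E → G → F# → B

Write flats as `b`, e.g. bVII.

bVI

In B major the diatonic chords are B, C#m, D#m, E, F#, G#m, A#dim. G#m, E, F# and B are all diatonic. G (G–B–D) is not: scale degree 6 in B major carries G#m (vi). In B minor the chord on that degree is G, so here it functions as bVI, borrowed from the parallel minor.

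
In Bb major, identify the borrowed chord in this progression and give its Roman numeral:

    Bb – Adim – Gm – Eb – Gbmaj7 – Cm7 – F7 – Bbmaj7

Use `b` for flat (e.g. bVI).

bVImaj7

In Bb major the diatonic chords are Bb, Cm, Dm, Eb, F, Gm, Adim. Of the given chords, Bb, Adim, Gm, Eb, Cm7, F7 and Bbmaj7 are diatonic. But Gbmaj7 (Gb–Bb–Db–F) is foreign: the diatonic vi on degree 6 is Gm, whereas Gbmaj7 comes from Bb minor. It is labeled bVImaj7.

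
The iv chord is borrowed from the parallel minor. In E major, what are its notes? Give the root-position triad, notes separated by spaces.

The root, A, is scale degree 4 — the same note in E major and E minor; only the chord quality changes. Building the minor chord from the parallel minor on A: A–C–E.

A C E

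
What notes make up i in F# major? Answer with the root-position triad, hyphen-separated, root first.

The root, F#, is scale degree 1 — the same note in F# major and F# minor; only the chord quality changes. Building the minor chord from the parallel minor on F#: F#–A–C#.

F#-A-C#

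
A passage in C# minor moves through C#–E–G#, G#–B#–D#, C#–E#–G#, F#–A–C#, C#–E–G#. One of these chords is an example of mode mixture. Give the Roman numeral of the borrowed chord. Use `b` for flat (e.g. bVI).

The diatonic triads in C# minor (with V from harmonic minor) are C#m, D#dim, E, F#m, G#, A, B. Of the given chords, C#–E–G# = C#m, G#–B#–D# = G# and F#–A–C# = F#m are diatonic. C#–E#–G# doesn't fit — on degree 1 C# minor would have C#m (i). C# is the degree-1 chord of C# major, so it is the borrowed I.

I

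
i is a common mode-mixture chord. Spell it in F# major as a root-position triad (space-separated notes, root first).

The root, F#, is scale degree 1 — the same note in F# major and F# minor; only the chord quality changes. Stacking thirds in F# minor on F# gives F#–A–C#.

F# A C#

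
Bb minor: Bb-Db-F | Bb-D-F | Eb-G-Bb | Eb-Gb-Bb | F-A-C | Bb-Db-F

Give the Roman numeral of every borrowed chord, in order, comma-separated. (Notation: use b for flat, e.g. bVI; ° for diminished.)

I, IV

In Bb minor (with V from harmonic minor) the diatonic chords are Bbm, Cdim, Db, Ebm, F, Gb, Ab. Bb–Db–F = Bbm, Eb–Gb–Bb = Ebm and F–A–C = F all belong to that set. Bb–D–F doesn't fit — on degree 1 Bb minor would have Bbm (i). Bb is the degree-1 chord of Bb major, so it is the borrowed I. Eb–G–Bb doesn't fit — on degree 4 Bb minor would have Ebm (iv). Eb is the degree-4 chord of Bb major, so it is the borrowed IV.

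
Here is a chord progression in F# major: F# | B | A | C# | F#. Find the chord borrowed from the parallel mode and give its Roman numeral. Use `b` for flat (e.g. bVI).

bIII

F# major has the diatonic set F#, G#m, A#m, B, C#, D#m, E#dim. F#, B and C# all belong to that set. A (A–C#–E) doesn't fit — on degree 3 F# major would have A#m (iii). A is the degree-3 chord of F# minor, so it is the borrowed bIII.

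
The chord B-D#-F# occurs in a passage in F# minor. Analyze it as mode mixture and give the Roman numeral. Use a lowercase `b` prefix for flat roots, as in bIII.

IV

B is scale degree 4 in F# minor. The diatonic chord on degree 4 would be Bm (iv), but B–D#–F# is the major chord from F# major. As a borrowed chord it is labeled IV.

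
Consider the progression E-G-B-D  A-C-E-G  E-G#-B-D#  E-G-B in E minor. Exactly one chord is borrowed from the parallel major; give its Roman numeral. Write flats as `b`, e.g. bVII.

In E minor (with V from harmonic minor) the diatonic chords are Em, F#dim, G, Am, B, C, D. Of the given chords, E–G–B–D = Em7, A–C–E–G = Am7 and E–G–B = Em are diatonic. E–G#–B–D# is not: scale degree 1 in E minor carries Em (i). In E major the chord on that degree is Emaj7, so here it functions as Imaj7, borrowed from the parallel major.

Imaj7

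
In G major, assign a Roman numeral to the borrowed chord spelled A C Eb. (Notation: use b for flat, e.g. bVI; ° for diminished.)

ii°

The root A is the diatonic 2nd degree of G major; the borrowing shows in the chord quality. The diatonic chord on degree 2 would be Am (ii), but A–C–Eb is the diminished chord from G minor. As a borrowed chord it is labeled ii°.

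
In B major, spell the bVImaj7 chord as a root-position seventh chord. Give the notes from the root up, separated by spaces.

G B D F#

bVImaj7 is built on the lowered scale degree 6. In B major degree 6 is G#; lowered it becomes G. Stacking thirds in B minor on G gives G–B–D–F#.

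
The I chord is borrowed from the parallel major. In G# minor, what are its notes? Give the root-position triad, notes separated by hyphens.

I is built on scale degree 1, which is G# in both G# minor and its parallel. In G# major the chord on G# is G#–B#–D#.

G#-B#-D#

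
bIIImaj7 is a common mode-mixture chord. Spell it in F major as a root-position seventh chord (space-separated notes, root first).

The root of bIIImaj7 is the lowered 3rd degree: A becomes Ab. Stacking thirds in F minor on Ab gives Ab–C–Eb–G.

Ab C Eb G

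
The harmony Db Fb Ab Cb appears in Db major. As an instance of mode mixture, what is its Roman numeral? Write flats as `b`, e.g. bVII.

Db is scale degree 1 in Db major. Diatonically Db major has Db (I) on that degree; Db–Fb–Ab–Cb is instead the minor-seventh chord native to Db minor, so it takes the label i7.

i7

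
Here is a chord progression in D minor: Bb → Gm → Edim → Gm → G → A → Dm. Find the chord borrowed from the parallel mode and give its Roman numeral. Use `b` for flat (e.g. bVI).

The diatonic triads in D minor (with V from harmonic minor) are Dm, Edim, F, Gm, A, Bb, C. Of the given chords, Bb, Gm, Edim, A and Dm are diatonic. G (G–B–D) is not: scale degree 4 in D minor carries Gm (iv). In D major the chord on that degree is G, so here it functions as IV, borrowed from the parallel major.

IV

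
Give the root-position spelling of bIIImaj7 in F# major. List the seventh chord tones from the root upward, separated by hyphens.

The root of bIIImaj7 is the lowered 3rd degree: A# becomes A. In F# minor the chord on A is A–C#–E–G#.

A-C#-E-G#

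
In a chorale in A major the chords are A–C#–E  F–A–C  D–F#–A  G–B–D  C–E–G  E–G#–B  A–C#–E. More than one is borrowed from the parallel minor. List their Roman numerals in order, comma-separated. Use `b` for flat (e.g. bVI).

bVI, bVII, bIII

In A major the diatonic chords are A, Bm, C#m, D, E, F#m, G#dim. Of the given chords, A–C#–E = A, D–F#–A = D and E–G#–B = E are diatonic. F–A–C is not: scale degree 6 in A major carries F#m (vi). In A minor the chord on that degree is F, so here it functions as bVI, borrowed from the parallel minor. G–B–D is not: scale degree 7 in A major carries G#dim (vii°). In A minor the chord on that degree is G, so here it functions as bVII, borrowed from the parallel minor. But C–E–G is foreign: the diatonic iii on degree 3 is C#m, whereas C comes from A minor. It is labeled bIII.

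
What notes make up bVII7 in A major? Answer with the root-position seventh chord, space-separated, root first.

G B D F

Scale degree 7 in A major is G#. bVII7 uses the lowered form, G, taken from A minor. Stacking thirds in A minor on G gives G–B–D–F.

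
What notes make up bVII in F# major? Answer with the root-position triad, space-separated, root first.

The root of bVII is the lowered 7th degree: E# becomes E. Building the major chord from the parallel minor on E: E–G#–B.

E G# B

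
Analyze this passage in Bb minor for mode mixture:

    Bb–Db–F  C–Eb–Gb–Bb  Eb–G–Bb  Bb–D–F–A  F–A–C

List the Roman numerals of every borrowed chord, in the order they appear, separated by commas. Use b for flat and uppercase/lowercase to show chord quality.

IV, Imaj7

In Bb minor (with V from harmonic minor) the diatonic chords are Bbm, Cdim, Db, Ebm, F, Gb, Ab. Bb–Db–F = Bbm, C–Eb–Gb–Bb = Cm7b5 and F–A–C = F all belong to that set. Eb–G–Bb doesn't fit — on degree 4 Bb minor would have Ebm (iv). Eb is the degree-4 chord of Bb major, so it is the borrowed IV. Bb–D–F–A doesn't fit — on degree 1 Bb minor would have Bbm (i). Bbmaj7 is the degree-1 chord of Bb major, so it is the borrowed Imaj7.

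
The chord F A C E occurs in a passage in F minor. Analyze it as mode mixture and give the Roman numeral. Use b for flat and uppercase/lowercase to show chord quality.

Imaj7

The root F is the diatonic 1st degree of F minor; the borrowing shows in the chord quality. The diatonic chord on degree 1 would be Fm (i), but F–A–C–E is the major-seventh chord from F major. As a borrowed chord it is labeled Imaj7.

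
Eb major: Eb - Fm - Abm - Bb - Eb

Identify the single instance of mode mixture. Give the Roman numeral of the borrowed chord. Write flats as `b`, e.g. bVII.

iv

The diatonic triads in Eb major are Eb, Fm, Gm, Ab, Bb, Cm, Ddim. Of the given chords, Eb, Fm and Bb are diatonic. Abm (Ab–Cb–Eb) doesn't fit — on degree 4 Eb major would have Ab (IV). Abm is the degree-4 chord of Eb minor, so it is the borrowed iv.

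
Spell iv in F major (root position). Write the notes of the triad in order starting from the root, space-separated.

Bb Db F

The root, Bb, is scale degree 4 — the same note in F major and F minor; only the chord quality changes. Building the minor chord from the parallel minor on Bb: Bb–Db–F.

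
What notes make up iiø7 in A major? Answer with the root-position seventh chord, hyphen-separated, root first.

iiø7 is built on scale degree 2, which is B in both A major and its parallel. In A minor the chord on B is B–D–F–A.

B-D-F-A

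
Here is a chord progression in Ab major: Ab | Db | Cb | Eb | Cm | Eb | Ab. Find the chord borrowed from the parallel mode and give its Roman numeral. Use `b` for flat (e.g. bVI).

bIII

In Ab major the diatonic chords are Ab, Bbm, Cm, Db, Eb, Fm, Gdim. Ab, Db, Eb and Cm all belong to that set. But Cb (Cb–Eb–Gb) is foreign: the diatonic iii on degree 3 is Cm, whereas Cb comes from Ab minor. It is labeled bIII.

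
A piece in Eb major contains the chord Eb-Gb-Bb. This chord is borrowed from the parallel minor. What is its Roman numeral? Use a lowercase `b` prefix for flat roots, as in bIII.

i

Eb is scale degree 1 in Eb major. The diatonic chord on degree 1 would be Eb (I), but Eb–Gb–Bb is the minor chord from Eb minor. As a borrowed chord it is labeled i.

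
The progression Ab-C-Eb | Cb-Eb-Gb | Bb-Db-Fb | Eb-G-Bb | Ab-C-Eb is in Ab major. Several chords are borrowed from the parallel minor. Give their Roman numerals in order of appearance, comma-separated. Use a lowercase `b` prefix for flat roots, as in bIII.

In Ab major the diatonic chords are Ab, Bbm, Cm, Db, Eb, Fm, Gdim. Ab–C–Eb = Ab and Eb–G–Bb = Eb both belong to that set. Cb–Eb–Gb doesn't fit — on degree 3 Ab major would have Cm (iii). Cb is the degree-3 chord of Ab minor, so it is the borrowed bIII. But Bb–Db–Fb is foreign: the diatonic ii on degree 2 is Bbm, whereas Bbdim comes from Ab minor. It is labeled ii°.

bIII, ii°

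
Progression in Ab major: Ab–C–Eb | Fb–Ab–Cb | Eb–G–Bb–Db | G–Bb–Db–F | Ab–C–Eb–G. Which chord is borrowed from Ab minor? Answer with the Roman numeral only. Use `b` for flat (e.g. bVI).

bVI

In Ab major the diatonic chords are Ab, Bbm, Cm, Db, Eb, Fm, Gdim. Of the given chords, Ab–C–Eb = Ab, Eb–G–Bb–Db = Eb7, G–Bb–Db–F = Gm7b5 and Ab–C–Eb–G = Abmaj7 are diatonic. Fb–Ab–Cb is not: scale degree 6 in Ab major carries Fm (vi). In Ab minor the chord on that degree is Fb, so here it functions as bVI, borrowed from the parallel minor.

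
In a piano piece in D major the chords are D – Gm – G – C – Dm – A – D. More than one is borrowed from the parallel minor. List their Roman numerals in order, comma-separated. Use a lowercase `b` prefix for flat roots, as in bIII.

The diatonic triads in D major are D, Em, F#m, G, A, Bm, C#dim. D, G and A are all diatonic. Gm (G–Bb–D) doesn't fit — on degree 4 D major would have G (IV). Gm is the degree-4 chord of D minor, so it is the borrowed iv. But C (C–E–G) is foreign: the diatonic vii° on degree 7 is C#dim, whereas C comes from D minor. It is labeled bVII. Dm (D–F–A) doesn't fit — on degree 1 D major would have D (I). Dm is the degree-1 chord of D minor, so it is the borrowed i.

iv, bVII, i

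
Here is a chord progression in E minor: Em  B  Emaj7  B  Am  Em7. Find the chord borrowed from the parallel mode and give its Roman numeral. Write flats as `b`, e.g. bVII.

Imaj7

E minor has the diatonic set Em, F#dim, G, Am, B, C, D (with V from harmonic minor). Em, B, Am and Em7 all belong to that set. But Emaj7 (E–G#–B–D#) is foreign: the diatonic i on degree 1 is Em, whereas Emaj7 comes from E major. It is labeled Imaj7.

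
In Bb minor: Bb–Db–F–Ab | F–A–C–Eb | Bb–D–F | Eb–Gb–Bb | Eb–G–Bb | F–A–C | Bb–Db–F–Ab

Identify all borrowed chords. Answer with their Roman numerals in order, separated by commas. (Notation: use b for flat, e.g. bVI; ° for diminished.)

I, IV

Bb minor has the diatonic set Bbm, Cdim, Db, Ebm, F, Gb, Ab (with V from harmonic minor). Bb–Db–F–Ab = Bbm7, F–A–C–Eb = F7, Eb–Gb–Bb = Ebm and F–A–C = F all belong to that set. Bb–D–F is not: scale degree 1 in Bb minor carries Bbm (i). In Bb major the chord on that degree is Bb, so here it functions as I, borrowed from the parallel major. Eb–G–Bb is not: scale degree 4 in Bb minor carries Ebm (iv). In Bb major the chord on that degree is Eb, so here it functions as IV, borrowed from the parallel major.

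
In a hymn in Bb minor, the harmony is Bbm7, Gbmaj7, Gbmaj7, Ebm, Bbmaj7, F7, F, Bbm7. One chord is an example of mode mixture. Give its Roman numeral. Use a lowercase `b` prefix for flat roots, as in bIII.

In Bb minor (with V from harmonic minor) the diatonic chords are Bbm, Cdim, Db, Ebm, F, Gb, Ab. Bbm7, Gbmaj7, Ebm, F7 and F all belong to that set. But Bbmaj7 (Bb–D–F–A) is foreign: the diatonic i on degree 1 is Bbm, whereas Bbmaj7 comes from Bb major. It is labeled Imaj7.

Imaj7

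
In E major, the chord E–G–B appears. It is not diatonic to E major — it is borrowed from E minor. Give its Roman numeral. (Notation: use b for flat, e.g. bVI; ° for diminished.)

The root E is the diatonic 1st degree of E major; the borrowing shows in the chord quality. E–G–B is a minor chord — the form found in E minor, not the diatonic I (E). Borrowed into E major it is written i.

i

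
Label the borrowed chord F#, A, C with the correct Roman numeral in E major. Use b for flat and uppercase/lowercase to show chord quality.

ii°

The root F# is the diatonic 2nd degree of E major; the borrowing shows in the chord quality. The diatonic chord on degree 2 would be F#m (ii), but F#–A–C is the diminished chord from E minor. As a borrowed chord it is labeled ii°.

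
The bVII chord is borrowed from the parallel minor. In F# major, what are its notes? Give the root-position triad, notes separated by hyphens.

Scale degree 7 in F# major is E#. bVII uses the lowered form, E, taken from F# minor. Building the major chord from the parallel minor on E: E–G#–B.

E-G#-B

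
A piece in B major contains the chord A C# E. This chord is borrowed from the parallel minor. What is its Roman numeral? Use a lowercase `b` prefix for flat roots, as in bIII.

A is the lowered form of scale degree 7 in B major (the diatonic degree 7 is A#). The diatonic chord on degree 7 would be A#dim (vii°), but A–C#–E is the major chord from B minor. As a borrowed chord it is labeled bVII.

bVII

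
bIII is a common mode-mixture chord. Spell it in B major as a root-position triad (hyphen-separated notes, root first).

D-F#-A

bIII is built on the lowered scale degree 3. In B major degree 3 is D#; lowered it becomes D. Stacking thirds in B minor on D gives D–F#–A.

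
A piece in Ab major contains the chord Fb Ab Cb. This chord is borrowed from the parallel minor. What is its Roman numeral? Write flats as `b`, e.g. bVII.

bVI

The root Fb is the lowered 6th scale degree — diatonically Ab major has F there. Fb–Ab–Cb is a major chord — the form found in Ab minor, not the diatonic vi (Fm). Borrowed into Ab major it is written bVI.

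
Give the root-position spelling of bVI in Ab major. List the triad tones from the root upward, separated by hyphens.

The root of bVI is the lowered 6th degree: F becomes Fb. Building the major chord from the parallel minor on Fb: Fb–Ab–Cb.

Fb-Ab-Cb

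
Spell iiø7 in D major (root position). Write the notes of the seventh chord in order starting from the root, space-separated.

The root, E, is scale degree 2 — the same note in D major and D minor; only the chord quality changes. Stacking thirds in D minor on E gives E–G–Bb–D.

E G Bb D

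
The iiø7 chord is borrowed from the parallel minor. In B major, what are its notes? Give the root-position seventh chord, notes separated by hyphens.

C#-E-G-B

The root, C#, is scale degree 2 — the same note in B major and B minor; only the chord quality changes. Building the half-diminished-seventh chord from the parallel minor on C#: C#–E–G–B.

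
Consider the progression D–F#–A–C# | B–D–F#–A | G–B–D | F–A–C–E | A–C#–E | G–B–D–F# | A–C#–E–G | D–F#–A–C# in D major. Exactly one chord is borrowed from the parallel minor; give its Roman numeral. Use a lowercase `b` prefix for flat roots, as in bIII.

bIIImaj7

D major has the diatonic set D, Em, F#m, G, A, Bm, C#dim. D–F#–A–C# = Dmaj7, B–D–F#–A = Bm7, G–B–D = G, A–C#–E = A, G–B–D–F# = Gmaj7 and A–C#–E–G = A7 all belong to that set. But F–A–C–E is foreign: the diatonic iii on degree 3 is F#m, whereas Fmaj7 comes from D minor. It is labeled bIIImaj7.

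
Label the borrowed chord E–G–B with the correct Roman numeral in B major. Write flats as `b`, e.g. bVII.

iv

The root E is the diatonic 4th degree of B major; the borrowing shows in the chord quality. E–G–B is a minor chord — the form found in B minor, not the diatonic IV (E). Borrowed into B major it is written iv.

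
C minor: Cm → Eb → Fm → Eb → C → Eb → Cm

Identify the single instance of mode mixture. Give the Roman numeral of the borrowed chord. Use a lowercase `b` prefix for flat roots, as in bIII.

I

In C minor (with V from harmonic minor) the diatonic chords are Cm, Ddim, Eb, Fm, G, Ab, Bb. Cm, Eb and Fm all belong to that set. C (C–E–G) is not: scale degree 1 in C minor carries Cm (i). In C major the chord on that degree is C, so here it functions as I, borrowed from the parallel major.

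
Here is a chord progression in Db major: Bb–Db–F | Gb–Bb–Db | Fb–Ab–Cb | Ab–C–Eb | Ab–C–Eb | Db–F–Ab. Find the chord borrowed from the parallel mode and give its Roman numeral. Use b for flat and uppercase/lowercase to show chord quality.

Db major has the diatonic set Db, Ebm, Fm, Gb, Ab, Bbm, Cdim. Bb–Db–F = Bbm, Gb–Bb–Db = Gb, Ab–C–Eb = Ab and Db–F–Ab = Db are all diatonic. Fb–Ab–Cb is not: scale degree 3 in Db major carries Fm (iii). In Db minor the chord on that degree is Fb, so here it functions as bIII, borrowed from the parallel minor.

bIII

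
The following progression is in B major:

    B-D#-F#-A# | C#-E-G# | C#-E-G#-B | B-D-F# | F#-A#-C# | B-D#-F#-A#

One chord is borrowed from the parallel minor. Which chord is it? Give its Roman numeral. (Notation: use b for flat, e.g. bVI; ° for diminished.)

B major has the diatonic set B, C#m, D#m, E, F#, G#m, A#dim. B–D#–F#–A# = Bmaj7, C#–E–G# = C#m, C#–E–G#–B = C#m7 and F#–A#–C# = F# all belong to that set. But B–D–F# is foreign: the diatonic I on degree 1 is B, whereas Bm comes from B minor. It is labeled i.

i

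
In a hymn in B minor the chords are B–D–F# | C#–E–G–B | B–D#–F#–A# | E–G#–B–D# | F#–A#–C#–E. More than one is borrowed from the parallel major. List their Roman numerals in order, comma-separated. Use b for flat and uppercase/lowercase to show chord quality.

Imaj7, IVmaj7

In B minor (with V from harmonic minor) the diatonic chords are Bm, C#dim, D, Em, F#, G, A. B–D–F# = Bm, C#–E–G–B = C#m7b5 and F#–A#–C#–E = F#7 all belong to that set. But B–D#–F#–A# is foreign: the diatonic i on degree 1 is Bm, whereas Bmaj7 comes from B major. It is labeled Imaj7. E–G#–B–D# is not: scale degree 4 in B minor carries Em (iv). In B major the chord on that degree is Emaj7, so here it functions as IVmaj7, borrowed from the parallel major.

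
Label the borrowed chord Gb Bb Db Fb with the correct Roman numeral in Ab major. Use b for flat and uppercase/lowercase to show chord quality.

In Ab major scale degree 7 is G; Gb is its lowered form, from Ab minor. Gb–Bb–Db–Fb is a dominant-seventh chord — the form found in Ab minor, not the diatonic vii° (Gdim). Borrowed into Ab major it is written bVII7.

bVII7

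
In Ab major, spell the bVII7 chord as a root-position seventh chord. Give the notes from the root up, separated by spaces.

The root of bVII7 is the lowered 7th degree: G becomes Gb. Building the dominant-seventh chord from the parallel minor on Gb: Gb–Bb–Db–Fb.

Gb Bb Db Fb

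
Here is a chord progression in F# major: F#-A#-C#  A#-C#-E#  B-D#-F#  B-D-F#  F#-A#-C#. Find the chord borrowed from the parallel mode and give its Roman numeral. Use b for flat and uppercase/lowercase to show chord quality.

The diatonic triads in F# major are F#, G#m, A#m, B, C#, D#m, E#dim. F#–A#–C# = F#, A#–C#–E# = A#m and B–D#–F# = B all belong to that set. But B–D–F# is foreign: the diatonic IV on degree 4 is B, whereas Bm comes from F# minor. It is labeled iv.

iv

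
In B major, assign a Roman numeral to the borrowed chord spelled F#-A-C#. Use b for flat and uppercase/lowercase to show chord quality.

v

The root F# is the diatonic 5th degree of B major; the borrowing shows in the chord quality. F#–A–C# is a minor chord — the form found in B minor, not the diatonic V (F#). Borrowed into B major it is written v.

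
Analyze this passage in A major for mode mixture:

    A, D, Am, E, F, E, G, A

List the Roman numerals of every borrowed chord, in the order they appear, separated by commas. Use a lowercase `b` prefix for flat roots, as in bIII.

i, bVI, bVII

In A major the diatonic chords are A, Bm, C#m, D, E, F#m, G#dim. Of the given chords, A, D and E are diatonic. Am (A–C–E) doesn't fit — on degree 1 A major would have A (I). Am is the degree-1 chord of A minor, so it is the borrowed i. But F (F–A–C) is foreign: the diatonic vi on degree 6 is F#m, whereas F comes from A minor. It is labeled bVI. G (G–B–D) is not: scale degree 7 in A major carries G#dim (vii°). In A minor the chord on that degree is G, so here it functions as bVII, borrowed from the parallel minor.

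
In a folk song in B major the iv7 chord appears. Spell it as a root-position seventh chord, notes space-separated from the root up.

The root, E, is scale degree 4 — the same note in B major and B minor; only the chord quality changes. Building the minor-seventh chord from the parallel minor on E: E–G–B–D.

E G B D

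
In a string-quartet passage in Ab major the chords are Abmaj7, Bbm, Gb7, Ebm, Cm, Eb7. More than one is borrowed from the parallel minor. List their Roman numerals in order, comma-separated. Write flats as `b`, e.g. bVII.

bVII7, v

The diatonic triads in Ab major are Ab, Bbm, Cm, Db, Eb, Fm, Gdim. Abmaj7, Bbm, Cm and Eb7 all belong to that set. But Gb7 (Gb–Bb–Db–Fb) is foreign: the diatonic vii° on degree 7 is Gdim, whereas Gb7 comes from Ab minor. It is labeled bVII7. Ebm (Eb–Gb–Bb) is not: scale degree 5 in Ab major carries Eb (V). In Ab minor the chord on that degree is Ebm, so here it functions as v, borrowed from the parallel minor.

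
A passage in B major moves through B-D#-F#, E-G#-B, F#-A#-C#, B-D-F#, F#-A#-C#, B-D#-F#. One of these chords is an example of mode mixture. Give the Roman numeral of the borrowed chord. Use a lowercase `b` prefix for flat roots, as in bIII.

In B major the diatonic chords are B, C#m, D#m, E, F#, G#m, A#dim. Of the given chords, B–D#–F# = B, E–G#–B = E and F#–A#–C# = F# are diatonic. But B–D–F# is foreign: the diatonic I on degree 1 is B, whereas Bm comes from B minor. It is labeled i.

i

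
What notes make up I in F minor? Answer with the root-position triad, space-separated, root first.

F A C

I is built on scale degree 1, which is F in both F minor and its parallel. Building the major chord from the parallel major on F: F–A–C.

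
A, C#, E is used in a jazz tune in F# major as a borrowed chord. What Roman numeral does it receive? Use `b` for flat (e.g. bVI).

bIII

A is the lowered form of scale degree 3 in F# major (the diatonic degree 3 is A#). A–C#–E is a major chord — the form found in F# minor, not the diatonic iii (A#m). Borrowed into F# major it is written bIII.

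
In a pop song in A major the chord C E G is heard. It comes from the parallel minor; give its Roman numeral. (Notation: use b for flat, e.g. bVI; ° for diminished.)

The root C is the lowered 3rd scale degree — diatonically A major has C# there. The diatonic chord on degree 3 would be C#m (iii), but C–E–G is the major chord from A minor. As a borrowed chord it is labeled bIII.

bIII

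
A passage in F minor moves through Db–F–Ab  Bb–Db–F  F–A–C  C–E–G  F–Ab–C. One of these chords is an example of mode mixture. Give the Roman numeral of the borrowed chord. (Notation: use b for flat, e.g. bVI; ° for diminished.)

In F minor (with V from harmonic minor) the diatonic chords are Fm, Gdim, Ab, Bbm, C, Db, Eb. Of the given chords, Db–F–Ab = Db, Bb–Db–F = Bbm, C–E–G = C and F–Ab–C = Fm are diatonic. F–A–C is not: scale degree 1 in F minor carries Fm (i). In F major the chord on that degree is F, so here it functions as I, borrowed from the parallel major.

I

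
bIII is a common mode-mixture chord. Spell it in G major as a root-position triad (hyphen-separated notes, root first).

The root of bIII is the lowered 3rd degree: B becomes Bb. Building the major chord from the parallel minor on Bb: Bb–D–F.

Bb-D-F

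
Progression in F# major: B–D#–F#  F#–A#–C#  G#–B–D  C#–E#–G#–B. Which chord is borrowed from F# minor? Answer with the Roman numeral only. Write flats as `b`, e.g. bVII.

ii°

F# major has the diatonic set F#, G#m, A#m, B, C#, D#m, E#dim. B–D#–F# = B, F#–A#–C# = F# and C#–E#–G#–B = C#7 are all diatonic. G#–B–D is not: scale degree 2 in F# major carries G#m (ii). In F# minor the chord on that degree is G#dim, so here it functions as ii°, borrowed from the parallel minor.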